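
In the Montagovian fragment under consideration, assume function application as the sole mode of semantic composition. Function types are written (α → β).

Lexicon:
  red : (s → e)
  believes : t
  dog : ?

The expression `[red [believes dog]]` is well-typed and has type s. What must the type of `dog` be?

For [red [believes dog]] to have type s with red of type (s → e), [believes dog] must be the function: [believes dog] : ((s → e) → s).
For [believes dog] to have type ((s → e) → s) with believes of type t, dog must be the function: dog : (t → ((s → e) → s)).

(t → ((s → e) → s))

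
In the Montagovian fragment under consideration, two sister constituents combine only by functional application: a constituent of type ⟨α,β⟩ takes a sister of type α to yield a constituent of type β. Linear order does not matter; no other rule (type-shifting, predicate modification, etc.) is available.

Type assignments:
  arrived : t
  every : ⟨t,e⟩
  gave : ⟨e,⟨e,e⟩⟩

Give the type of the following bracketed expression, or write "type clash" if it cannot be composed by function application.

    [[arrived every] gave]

⟨e,e⟩

[arrived every]: every is ⟨t,e⟩, arrived is t; result e.
[[arrived every] gave]: gave is ⟨e,⟨e,e⟩⟩, [arrived every] is e; result ⟨e,e⟩.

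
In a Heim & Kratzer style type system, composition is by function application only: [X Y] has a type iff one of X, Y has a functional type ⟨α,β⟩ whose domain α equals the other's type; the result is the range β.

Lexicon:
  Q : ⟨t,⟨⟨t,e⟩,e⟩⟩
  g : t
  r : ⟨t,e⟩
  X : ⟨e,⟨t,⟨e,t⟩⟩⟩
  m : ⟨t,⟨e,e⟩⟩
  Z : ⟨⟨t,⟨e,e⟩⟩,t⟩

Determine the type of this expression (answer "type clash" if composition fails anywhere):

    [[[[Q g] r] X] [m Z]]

[Q g]: functor Q : ⟨t,⟨⟨t,e⟩,e⟩⟩, argument g : t; result ⟨⟨t,e⟩,e⟩.
[[Q g] r]: functor [Q g] : ⟨⟨t,e⟩,e⟩, argument r : ⟨t,e⟩; result e.
[[[Q g] r] X]: functor X : ⟨e,⟨t,⟨e,t⟩⟩⟩, argument [[Q g] r] : e; result ⟨t,⟨e,t⟩⟩.
[m Z]: functor Z : ⟨⟨t,⟨e,e⟩⟩,t⟩, argument m : ⟨t,⟨e,e⟩⟩; result t.
[[[[Q g] r] X] [m Z]]: functor [[[Q g] r] X] : ⟨t,⟨e,t⟩⟩, argument [m Z] : t; result ⟨e,t⟩.

⟨e,t⟩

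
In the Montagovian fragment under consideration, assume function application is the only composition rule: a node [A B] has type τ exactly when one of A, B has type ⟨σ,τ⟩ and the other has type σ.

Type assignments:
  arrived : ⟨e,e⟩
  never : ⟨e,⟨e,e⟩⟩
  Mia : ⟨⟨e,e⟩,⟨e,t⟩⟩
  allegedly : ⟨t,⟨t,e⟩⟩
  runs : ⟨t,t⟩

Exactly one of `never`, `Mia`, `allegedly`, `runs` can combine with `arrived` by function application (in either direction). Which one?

Mia

never : ⟨e,⟨e,e⟩⟩ — does not combine with arrived.
Mia — combines: Mia : ⟨⟨e,e⟩,⟨e,t⟩⟩ takes arrived : ⟨e,e⟩ as argument, giving ⟨e,t⟩.
allegedly : ⟨t,⟨t,e⟩⟩ — does not combine with arrived.
runs : ⟨t,t⟩ — does not combine with arrived.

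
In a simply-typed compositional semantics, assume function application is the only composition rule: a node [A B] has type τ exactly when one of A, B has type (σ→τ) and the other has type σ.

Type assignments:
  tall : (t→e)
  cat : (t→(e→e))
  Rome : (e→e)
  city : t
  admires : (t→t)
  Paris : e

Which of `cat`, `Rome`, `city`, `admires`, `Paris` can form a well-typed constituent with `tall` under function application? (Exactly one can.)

cat : (t→(e→e)) — no; tall wants t, and cat wants t.
Rome : (e→e) — no; tall wants t, and Rome wants e.
city — combines: tall : (t→e) takes city : t as argument, giving e.
admires : (t→t) — no; tall wants t, and admires wants t.
Paris : e — no; tall wants t, and Paris wants nothing (atomic).

city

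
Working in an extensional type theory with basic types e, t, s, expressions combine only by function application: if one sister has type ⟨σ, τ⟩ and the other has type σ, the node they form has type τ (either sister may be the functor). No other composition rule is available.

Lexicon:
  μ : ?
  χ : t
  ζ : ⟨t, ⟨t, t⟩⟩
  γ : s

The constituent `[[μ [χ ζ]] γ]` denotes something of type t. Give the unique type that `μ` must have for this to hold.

[[μ [χ ζ]] γ] must have type t. The sister γ has type s; that is not a function onto t, so [μ [χ ζ]] must be the functor, of type ⟨s, t⟩.
[μ [χ ζ]] must have type ⟨s, t⟩. The sister [χ ζ] has type ⟨t, t⟩; that is not a function onto ⟨s, t⟩, so μ must be the functor, of type ⟨⟨t, t⟩, ⟨s, t⟩⟩.

⟨⟨t, t⟩, ⟨s, t⟩⟩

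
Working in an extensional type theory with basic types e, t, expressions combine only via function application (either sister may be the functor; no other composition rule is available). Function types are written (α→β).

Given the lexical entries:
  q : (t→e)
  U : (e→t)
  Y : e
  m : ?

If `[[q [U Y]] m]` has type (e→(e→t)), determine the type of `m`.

[[q [U Y]] m] must have type (e→(e→t)). The sister [q [U Y]] has type e; that is not a function onto (e→(e→t)), so m must be the functor, of type (e→(e→(e→t))).

(e→(e→(e→t)))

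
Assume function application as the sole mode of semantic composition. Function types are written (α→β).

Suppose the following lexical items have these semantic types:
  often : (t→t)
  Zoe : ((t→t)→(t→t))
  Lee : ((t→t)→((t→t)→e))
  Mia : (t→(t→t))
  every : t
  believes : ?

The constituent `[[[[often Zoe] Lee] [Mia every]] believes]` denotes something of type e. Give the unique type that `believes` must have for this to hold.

(e→e)

[[[[often Zoe] Lee] [Mia every]] believes] is required to be e. [[[often Zoe] Lee] [Mia every]] : e cannot yield e as functor, so believes : (e→e).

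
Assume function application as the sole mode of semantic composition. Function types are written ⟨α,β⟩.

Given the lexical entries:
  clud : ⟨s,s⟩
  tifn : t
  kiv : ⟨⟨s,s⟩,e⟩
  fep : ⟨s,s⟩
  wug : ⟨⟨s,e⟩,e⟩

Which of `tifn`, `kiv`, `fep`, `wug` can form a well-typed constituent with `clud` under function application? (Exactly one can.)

tifn : t — neither side's domain matches the other.
kiv — combines: kiv : ⟨⟨s,s⟩,e⟩ takes clud : ⟨s,s⟩ as argument, giving e.
fep : ⟨s,s⟩ — neither side's domain matches the other.
wug : ⟨⟨s,e⟩,e⟩ — neither side's domain matches the other.

kiv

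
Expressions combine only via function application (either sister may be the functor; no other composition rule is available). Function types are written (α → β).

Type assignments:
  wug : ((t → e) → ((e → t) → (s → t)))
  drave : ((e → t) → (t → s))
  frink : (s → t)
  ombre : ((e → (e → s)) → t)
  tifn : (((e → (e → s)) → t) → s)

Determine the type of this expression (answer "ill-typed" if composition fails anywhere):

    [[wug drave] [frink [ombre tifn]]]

ill-typed

[wug drave]: ((t → e) → ((e → t) → (s → t))) with ((e → t) → (t → s)) — neither is a function whose domain matches the other; composition fails here.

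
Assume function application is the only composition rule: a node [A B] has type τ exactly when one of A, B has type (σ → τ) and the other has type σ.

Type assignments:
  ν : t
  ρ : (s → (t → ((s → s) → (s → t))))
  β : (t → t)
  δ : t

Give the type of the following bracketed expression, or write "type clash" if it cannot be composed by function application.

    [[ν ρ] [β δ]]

type clash

[ν ρ]: t with (s → (t → ((s → s) → (s → t)))) — neither is a function whose domain matches the other; composition fails here.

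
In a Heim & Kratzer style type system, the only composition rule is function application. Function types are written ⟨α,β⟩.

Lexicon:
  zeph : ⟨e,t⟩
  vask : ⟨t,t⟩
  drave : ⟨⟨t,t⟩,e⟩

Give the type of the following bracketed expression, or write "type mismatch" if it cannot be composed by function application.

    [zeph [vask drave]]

t

[vask drave]: ⟨⟨t,t⟩,e⟩ applied to ⟨t,t⟩ yields e.
[zeph [vask drave]]: ⟨e,t⟩ applied to e yields t.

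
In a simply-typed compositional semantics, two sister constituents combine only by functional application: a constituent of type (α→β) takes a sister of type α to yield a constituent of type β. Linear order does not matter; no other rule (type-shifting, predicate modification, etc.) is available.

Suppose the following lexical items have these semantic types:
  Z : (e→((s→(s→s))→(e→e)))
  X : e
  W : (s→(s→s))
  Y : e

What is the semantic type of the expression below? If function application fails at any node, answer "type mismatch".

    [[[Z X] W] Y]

e

[Z X]: (e→((s→(s→s))→(e→e))) applied to e yields ((s→(s→s))→(e→e)).
[[Z X] W]: ((s→(s→s))→(e→e)) applied to (s→(s→s)) yields (e→e).
[[[Z X] W] Y]: (e→e) applied to e yields e.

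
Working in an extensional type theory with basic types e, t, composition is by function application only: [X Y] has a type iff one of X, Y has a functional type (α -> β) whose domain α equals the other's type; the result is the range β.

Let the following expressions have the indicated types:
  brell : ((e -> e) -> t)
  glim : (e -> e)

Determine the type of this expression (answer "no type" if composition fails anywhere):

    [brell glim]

[brell glim]: brell is ((e -> e) -> t), glim is (e -> e); result t.

t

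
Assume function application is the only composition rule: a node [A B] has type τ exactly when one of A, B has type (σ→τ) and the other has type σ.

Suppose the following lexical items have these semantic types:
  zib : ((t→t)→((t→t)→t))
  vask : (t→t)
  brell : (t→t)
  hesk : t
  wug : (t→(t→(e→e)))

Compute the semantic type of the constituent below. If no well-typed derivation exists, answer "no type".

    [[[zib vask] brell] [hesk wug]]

At [zib vask], zib : ((t→t)→((t→t)→t)) takes vask : (t→t), giving ((t→t)→t).
At [[zib vask] brell], [zib vask] : ((t→t)→t) takes brell : (t→t), giving t.
At [hesk wug], wug : (t→(t→(e→e))) takes hesk : t, giving (t→(e→e)).
At [[[zib vask] brell] [hesk wug]], [hesk wug] : (t→(e→e)) takes [[zib vask] brell] : t, giving (e→e).

(e→e)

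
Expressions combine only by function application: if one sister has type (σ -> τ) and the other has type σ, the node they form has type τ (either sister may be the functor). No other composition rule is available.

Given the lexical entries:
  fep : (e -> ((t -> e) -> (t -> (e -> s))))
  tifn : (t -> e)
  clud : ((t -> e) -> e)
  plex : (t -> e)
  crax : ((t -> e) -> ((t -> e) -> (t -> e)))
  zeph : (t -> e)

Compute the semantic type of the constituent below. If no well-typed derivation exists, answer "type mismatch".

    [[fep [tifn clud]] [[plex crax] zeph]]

[tifn clud]: functor clud : ((t -> e) -> e), argument tifn : (t -> e); result e.
[fep [tifn clud]]: functor fep : (e -> ((t -> e) -> (t -> (e -> s)))), argument [tifn clud] : e; result ((t -> e) -> (t -> (e -> s))).
[plex crax]: functor crax : ((t -> e) -> ((t -> e) -> (t -> e))), argument plex : (t -> e); result ((t -> e) -> (t -> e)).
[[plex crax] zeph]: functor [plex crax] : ((t -> e) -> (t -> e)), argument zeph : (t -> e); result (t -> e).
[[fep [tifn clud]] [[plex crax] zeph]]: functor [fep [tifn clud]] : ((t -> e) -> (t -> (e -> s))), argument [[plex crax] zeph] : (t -> e); result (t -> (e -> s)).

(t -> (e -> s))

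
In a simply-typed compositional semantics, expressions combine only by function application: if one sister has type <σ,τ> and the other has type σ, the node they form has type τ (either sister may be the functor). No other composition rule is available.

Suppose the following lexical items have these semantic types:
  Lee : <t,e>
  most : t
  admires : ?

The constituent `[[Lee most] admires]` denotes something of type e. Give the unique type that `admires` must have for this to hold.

<e,e>

[[Lee most] admires] is required to be e. [Lee most] : e cannot yield e as functor, so admires : <e,e>.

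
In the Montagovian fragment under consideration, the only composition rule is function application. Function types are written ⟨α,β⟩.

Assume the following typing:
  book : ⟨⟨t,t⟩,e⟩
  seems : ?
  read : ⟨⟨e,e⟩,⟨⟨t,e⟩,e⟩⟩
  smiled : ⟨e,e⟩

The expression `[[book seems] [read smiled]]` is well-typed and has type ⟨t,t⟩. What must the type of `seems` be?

⟨⟨⟨t,t⟩,e⟩,⟨⟨⟨t,e⟩,e⟩,⟨t,t⟩⟩⟩

[[book seems] [read smiled]] must have type ⟨t,t⟩. The sister [read smiled] has type ⟨⟨t,e⟩,e⟩; that is not a function onto ⟨t,t⟩, so [book seems] must be the functor, of type ⟨⟨⟨t,e⟩,e⟩,⟨t,t⟩⟩.
[book seems] must have type ⟨⟨⟨t,e⟩,e⟩,⟨t,t⟩⟩. The sister book has type ⟨⟨t,t⟩,e⟩; that is not a function onto ⟨⟨⟨t,e⟩,e⟩,⟨t,t⟩⟩, so seems must be the functor, of type ⟨⟨⟨t,t⟩,e⟩,⟨⟨⟨t,e⟩,e⟩,⟨t,t⟩⟩⟩.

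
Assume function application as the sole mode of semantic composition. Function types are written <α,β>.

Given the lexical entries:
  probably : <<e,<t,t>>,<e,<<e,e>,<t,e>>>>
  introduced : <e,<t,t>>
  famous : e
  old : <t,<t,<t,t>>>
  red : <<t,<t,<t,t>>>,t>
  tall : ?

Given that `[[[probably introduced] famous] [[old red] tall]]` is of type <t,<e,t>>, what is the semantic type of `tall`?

At [[[probably introduced] famous] [[old red] tall]] (required: <t,<e,t>>): [[probably introduced] famous] is <<e,e>,<t,e>>, which is not a function with range <t,<e,t>>; hence [[old red] tall] is the functor — type <<<e,e>,<t,e>>,<t,<e,t>>>.
At [[old red] tall] (required: <<<e,e>,<t,e>>,<t,<e,t>>>): [old red] is t, which is not a function with range <<<e,e>,<t,e>>,<t,<e,t>>>; hence tall is the functor — type <t,<<<e,e>,<t,e>>,<t,<e,t>>>>.

<t,<<<e,e>,<t,e>>,<t,<e,t>>>>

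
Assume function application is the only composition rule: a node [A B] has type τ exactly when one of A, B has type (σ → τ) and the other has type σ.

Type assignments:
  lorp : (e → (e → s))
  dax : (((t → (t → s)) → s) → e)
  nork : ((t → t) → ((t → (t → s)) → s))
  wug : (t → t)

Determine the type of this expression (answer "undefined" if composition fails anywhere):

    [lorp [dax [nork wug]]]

(e → s)

[nork wug]: nork is ((t → t) → ((t → (t → s)) → s)), wug is (t → t); result ((t → (t → s)) → s).
[dax [nork wug]]: dax is (((t → (t → s)) → s) → e), [nork wug] is ((t → (t → s)) → s); result e.
[lorp [dax [nork wug]]]: lorp is (e → (e → s)), [dax [nork wug]] is e; result (e → s).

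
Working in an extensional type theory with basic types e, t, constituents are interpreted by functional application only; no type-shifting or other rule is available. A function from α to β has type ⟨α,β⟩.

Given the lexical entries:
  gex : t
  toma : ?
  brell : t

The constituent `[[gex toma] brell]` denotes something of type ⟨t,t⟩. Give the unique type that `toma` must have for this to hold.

[[gex toma] brell] must have type ⟨t,t⟩. The sister brell has type t; that is not a function onto ⟨t,t⟩, so [gex toma] must be the functor, of type ⟨t,⟨t,t⟩⟩.
[gex toma] must have type ⟨t,⟨t,t⟩⟩. The sister gex has type t; that is not a function onto ⟨t,⟨t,t⟩⟩, so toma must be the functor, of type ⟨t,⟨t,⟨t,t⟩⟩⟩.

⟨t,⟨t,⟨t,t⟩⟩⟩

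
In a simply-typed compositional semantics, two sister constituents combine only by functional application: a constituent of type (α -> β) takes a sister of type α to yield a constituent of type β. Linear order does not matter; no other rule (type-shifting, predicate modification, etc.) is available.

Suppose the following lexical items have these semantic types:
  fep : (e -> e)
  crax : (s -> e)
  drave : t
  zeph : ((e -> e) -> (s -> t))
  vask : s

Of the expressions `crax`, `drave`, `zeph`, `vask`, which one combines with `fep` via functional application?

crax : (s -> e) — neither side's domain matches the other.
drave : t — neither side's domain matches the other.
zeph — combines: zeph : ((e -> e) -> (s -> t)) takes fep : (e -> e) as argument, giving (s -> t).
vask : s — neither side's domain matches the other.

zeph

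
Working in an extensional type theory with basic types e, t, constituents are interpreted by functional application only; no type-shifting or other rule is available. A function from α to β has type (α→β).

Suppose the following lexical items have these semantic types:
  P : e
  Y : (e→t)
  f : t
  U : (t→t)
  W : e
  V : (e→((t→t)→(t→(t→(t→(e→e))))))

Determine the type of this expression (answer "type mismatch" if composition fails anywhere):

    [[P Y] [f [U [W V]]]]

(t→(e→e))

[P Y]: Y is (e→t), P is e; result t.
[W V]: V is (e→((t→t)→(t→(t→(t→(e→e)))))), W is e; result ((t→t)→(t→(t→(t→(e→e))))).
[U [W V]]: [W V] is ((t→t)→(t→(t→(t→(e→e))))), U is (t→t); result (t→(t→(t→(e→e)))).
[f [U [W V]]]: [U [W V]] is (t→(t→(t→(e→e)))), f is t; result (t→(t→(e→e))).
[[P Y] [f [U [W V]]]]: [f [U [W V]]] is (t→(t→(e→e))), [P Y] is t; result (t→(e→e)).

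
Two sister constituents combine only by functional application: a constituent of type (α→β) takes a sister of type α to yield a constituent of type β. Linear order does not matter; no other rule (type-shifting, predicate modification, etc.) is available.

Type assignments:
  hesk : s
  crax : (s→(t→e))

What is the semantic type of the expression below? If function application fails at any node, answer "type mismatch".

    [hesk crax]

[hesk crax] — crax of type (s→(t→e)) combines with hesk of type s: type (t→e).

(t→e)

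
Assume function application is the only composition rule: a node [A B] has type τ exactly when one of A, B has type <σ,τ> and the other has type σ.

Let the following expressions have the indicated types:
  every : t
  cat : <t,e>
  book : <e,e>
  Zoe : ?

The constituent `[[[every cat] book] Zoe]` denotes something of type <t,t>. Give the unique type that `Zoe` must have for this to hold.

For [[[every cat] book] Zoe] to have type <t,t> with [[every cat] book] of type e, Zoe must be the function: Zoe : <e,<t,t>>.

<e,<t,t>>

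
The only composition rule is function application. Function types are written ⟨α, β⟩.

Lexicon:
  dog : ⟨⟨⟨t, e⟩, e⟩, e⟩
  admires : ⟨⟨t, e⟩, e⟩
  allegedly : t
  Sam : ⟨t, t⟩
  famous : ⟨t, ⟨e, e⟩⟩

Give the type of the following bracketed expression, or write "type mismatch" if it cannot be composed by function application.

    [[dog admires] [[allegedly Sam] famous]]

e

At [dog admires], dog : ⟨⟨⟨t, e⟩, e⟩, e⟩ takes admires : ⟨⟨t, e⟩, e⟩, giving e.
At [allegedly Sam], Sam : ⟨t, t⟩ takes allegedly : t, giving t.
At [[allegedly Sam] famous], famous : ⟨t, ⟨e, e⟩⟩ takes [allegedly Sam] : t, giving ⟨e, e⟩.
At [[dog admires] [[allegedly Sam] famous]], [[allegedly Sam] famous] : ⟨e, e⟩ takes [dog admires] : e, giving e.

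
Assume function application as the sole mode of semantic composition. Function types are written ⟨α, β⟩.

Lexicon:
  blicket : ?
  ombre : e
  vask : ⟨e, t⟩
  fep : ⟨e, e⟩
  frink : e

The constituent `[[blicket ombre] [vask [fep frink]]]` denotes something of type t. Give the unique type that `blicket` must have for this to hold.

[[blicket ombre] [vask [fep frink]]] must have type t. The sister [vask [fep frink]] has type t; that is not a function onto t, so [blicket ombre] must be the functor, of type ⟨t, t⟩.
[blicket ombre] must have type ⟨t, t⟩. The sister ombre has type e; that is not a function onto ⟨t, t⟩, so blicket must be the functor, of type ⟨e, ⟨t, t⟩⟩.

⟨e, ⟨t, t⟩⟩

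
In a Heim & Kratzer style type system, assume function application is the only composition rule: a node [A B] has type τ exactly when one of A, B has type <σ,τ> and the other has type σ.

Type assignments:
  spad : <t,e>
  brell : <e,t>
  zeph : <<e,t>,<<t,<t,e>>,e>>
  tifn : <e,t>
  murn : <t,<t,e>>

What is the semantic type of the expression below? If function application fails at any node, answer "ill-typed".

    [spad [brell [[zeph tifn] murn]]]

e

[zeph tifn]: functor zeph : <<e,t>,<<t,<t,e>>,e>>, argument tifn : <e,t>; result <<t,<t,e>>,e>.
[[zeph tifn] murn]: functor [zeph tifn] : <<t,<t,e>>,e>, argument murn : <t,<t,e>>; result e.
[brell [[zeph tifn] murn]]: functor brell : <e,t>, argument [[zeph tifn] murn] : e; result t.
[spad [brell [[zeph tifn] murn]]]: functor spad : <t,e>, argument [brell [[zeph tifn] murn]] : t; result e.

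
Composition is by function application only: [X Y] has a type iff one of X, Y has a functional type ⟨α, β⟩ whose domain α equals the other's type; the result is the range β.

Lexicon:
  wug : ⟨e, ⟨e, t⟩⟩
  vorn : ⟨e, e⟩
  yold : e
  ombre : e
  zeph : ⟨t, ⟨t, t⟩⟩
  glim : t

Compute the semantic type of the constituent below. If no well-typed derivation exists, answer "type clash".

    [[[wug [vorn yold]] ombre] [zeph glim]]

t

[vorn yold]: ⟨e, e⟩ applied to e yields e.
[wug [vorn yold]]: ⟨e, ⟨e, t⟩⟩ applied to e yields ⟨e, t⟩.
[[wug [vorn yold]] ombre]: ⟨e, t⟩ applied to e yields t.
[zeph glim]: ⟨t, ⟨t, t⟩⟩ applied to t yields ⟨t, t⟩.
[[[wug [vorn yold]] ombre] [zeph glim]]: ⟨t, t⟩ applied to t yields t.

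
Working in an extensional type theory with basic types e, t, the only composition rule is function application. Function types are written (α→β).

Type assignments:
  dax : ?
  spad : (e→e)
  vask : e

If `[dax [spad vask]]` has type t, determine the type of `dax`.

At [dax [spad vask]] (required: t): [spad vask] is e, which is not a function with range t; hence dax is the functor — type (e→t).

(e→t)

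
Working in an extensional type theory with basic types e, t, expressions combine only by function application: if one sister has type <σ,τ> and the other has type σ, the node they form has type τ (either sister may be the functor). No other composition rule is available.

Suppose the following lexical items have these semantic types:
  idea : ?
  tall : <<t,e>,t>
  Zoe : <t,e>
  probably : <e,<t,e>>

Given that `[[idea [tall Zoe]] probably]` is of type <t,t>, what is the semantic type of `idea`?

<t,<<e,<t,e>>,<t,t>>>

[[idea [tall Zoe]] probably] must have type <t,t>. The sister probably has type <e,<t,e>>; that is not a function onto <t,t>, so [idea [tall Zoe]] must be the functor, of type <<e,<t,e>>,<t,t>>.
[idea [tall Zoe]] must have type <<e,<t,e>>,<t,t>>. The sister [tall Zoe] has type t; that is not a function onto <<e,<t,e>>,<t,t>>, so idea must be the functor, of type <t,<<e,<t,e>>,<t,t>>>.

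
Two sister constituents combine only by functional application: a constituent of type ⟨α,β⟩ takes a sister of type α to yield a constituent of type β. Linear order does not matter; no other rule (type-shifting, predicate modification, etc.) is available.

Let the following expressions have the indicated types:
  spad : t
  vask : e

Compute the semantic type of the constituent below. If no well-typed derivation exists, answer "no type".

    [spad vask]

no type

[spad vask]: t with e — neither is a function whose domain matches the other; composition fails here.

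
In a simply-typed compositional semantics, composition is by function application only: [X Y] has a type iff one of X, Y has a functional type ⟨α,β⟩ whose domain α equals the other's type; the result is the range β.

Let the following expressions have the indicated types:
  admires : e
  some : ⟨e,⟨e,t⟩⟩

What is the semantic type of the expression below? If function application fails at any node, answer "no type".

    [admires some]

⟨e,t⟩

[admires some]: ⟨e,⟨e,t⟩⟩ applied to e yields ⟨e,t⟩.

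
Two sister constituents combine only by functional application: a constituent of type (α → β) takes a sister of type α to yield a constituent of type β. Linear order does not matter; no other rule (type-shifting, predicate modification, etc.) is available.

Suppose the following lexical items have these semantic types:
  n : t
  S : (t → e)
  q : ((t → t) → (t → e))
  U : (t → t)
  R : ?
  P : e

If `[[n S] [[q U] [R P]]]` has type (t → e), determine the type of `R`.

(e → ((t → e) → (e → (t → e))))

For [[n S] [[q U] [R P]]] to have type (t → e) with [n S] of type e, [[q U] [R P]] must be the function: [[q U] [R P]] : (e → (t → e)).
For [[q U] [R P]] to have type (e → (t → e)) with [q U] of type (t → e), [R P] must be the function: [R P] : ((t → e) → (e → (t → e))).
For [R P] to have type ((t → e) → (e → (t → e))) with P of type e, R must be the function: R : (e → ((t → e) → (e → (t → e)))).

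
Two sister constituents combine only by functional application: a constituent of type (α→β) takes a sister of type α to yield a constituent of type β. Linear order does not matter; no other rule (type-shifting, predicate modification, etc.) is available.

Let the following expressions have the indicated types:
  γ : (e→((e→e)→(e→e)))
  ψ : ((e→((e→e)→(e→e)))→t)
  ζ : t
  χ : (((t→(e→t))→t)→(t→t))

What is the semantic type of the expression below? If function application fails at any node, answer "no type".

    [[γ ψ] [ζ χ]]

[γ ψ] — ψ of type ((e→((e→e)→(e→e)))→t) combines with γ of type (e→((e→e)→(e→e))): type t.
[ζ χ]: t and (((t→(e→t))→t)→(t→t)) cannot combine by function application — type clash.

no type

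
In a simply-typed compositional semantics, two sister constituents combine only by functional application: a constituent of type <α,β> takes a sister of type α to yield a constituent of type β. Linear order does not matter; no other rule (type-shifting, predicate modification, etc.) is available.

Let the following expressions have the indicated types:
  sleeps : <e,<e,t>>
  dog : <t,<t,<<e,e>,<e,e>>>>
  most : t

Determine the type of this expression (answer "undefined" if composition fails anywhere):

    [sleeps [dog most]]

undefined

At [dog most], dog : <t,<t,<<e,e>,<e,e>>>> takes most : t, giving <t,<<e,e>,<e,e>>>.
[sleeps [dog most]]: <e,<e,t>> with <t,<<e,e>,<e,e>>> — neither is a function whose domain matches the other; composition fails here.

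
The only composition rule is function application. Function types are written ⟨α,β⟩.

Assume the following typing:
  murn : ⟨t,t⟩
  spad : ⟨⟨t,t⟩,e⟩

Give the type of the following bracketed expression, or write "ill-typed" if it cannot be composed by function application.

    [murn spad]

e

At [murn spad], spad : ⟨⟨t,t⟩,e⟩ takes murn : ⟨t,t⟩, giving e.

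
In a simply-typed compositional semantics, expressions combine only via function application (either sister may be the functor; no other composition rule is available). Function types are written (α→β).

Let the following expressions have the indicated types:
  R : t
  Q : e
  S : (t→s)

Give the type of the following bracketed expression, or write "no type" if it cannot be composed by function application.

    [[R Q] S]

At [R Q]: neither t nor e can take the other as argument; the node is ill-typed.

no type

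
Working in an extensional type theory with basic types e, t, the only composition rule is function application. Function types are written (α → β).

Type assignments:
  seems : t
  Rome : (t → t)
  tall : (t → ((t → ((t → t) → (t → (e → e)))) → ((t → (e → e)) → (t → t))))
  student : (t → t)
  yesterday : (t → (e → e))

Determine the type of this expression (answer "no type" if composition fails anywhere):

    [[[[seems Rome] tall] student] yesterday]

[seems Rome]: functor Rome : (t → t), argument seems : t; result t.
[[seems Rome] tall]: functor tall : (t → ((t → ((t → t) → (t → (e → e)))) → ((t → (e → e)) → (t → t)))), argument [seems Rome] : t; result ((t → ((t → t) → (t → (e → e)))) → ((t → (e → e)) → (t → t))).
[[[seems Rome] tall] student]: ((t → ((t → t) → (t → (e → e)))) → ((t → (e → e)) → (t → t))) and (t → t) cannot combine by function application — type clash.

no type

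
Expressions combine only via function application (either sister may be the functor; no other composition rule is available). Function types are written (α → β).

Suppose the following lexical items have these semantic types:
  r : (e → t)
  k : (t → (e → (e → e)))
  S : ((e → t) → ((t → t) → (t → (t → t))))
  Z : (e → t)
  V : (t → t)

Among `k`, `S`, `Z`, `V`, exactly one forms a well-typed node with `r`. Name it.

k : (t → (e → (e → e))) — r needs e; k needs t; neither fits.
S — combines: S : ((e → t) → ((t → t) → (t → (t → t)))) takes r : (e → t) as argument, giving ((t → t) → (t → (t → t))).
Z : (e → t) — r needs e; Z needs e; neither fits.
V : (t → t) — r needs e; V needs t; neither fits.

S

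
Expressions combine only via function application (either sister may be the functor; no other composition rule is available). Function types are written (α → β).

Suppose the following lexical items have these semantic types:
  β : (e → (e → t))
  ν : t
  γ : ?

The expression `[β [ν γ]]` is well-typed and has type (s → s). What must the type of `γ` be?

At [β [ν γ]] (required: (s → s)): β is (e → (e → t)), which is not a function with range (s → s); hence [ν γ] is the functor — type ((e → (e → t)) → (s → s)).
At [ν γ] (required: ((e → (e → t)) → (s → s))): ν is t, which is not a function with range ((e → (e → t)) → (s → s)); hence γ is the functor — type (t → ((e → (e → t)) → (s → s))).

(t → ((e → (e → t)) → (s → s)))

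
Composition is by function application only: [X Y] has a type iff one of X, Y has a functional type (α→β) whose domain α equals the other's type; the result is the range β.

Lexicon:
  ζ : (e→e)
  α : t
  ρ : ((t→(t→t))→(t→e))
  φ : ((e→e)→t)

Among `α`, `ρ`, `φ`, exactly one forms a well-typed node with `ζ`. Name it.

α : t — no; ζ wants e, and α wants nothing (atomic).
ρ : ((t→(t→t))→(t→e)) — no; ζ wants e, and ρ wants (t→(t→t)).
φ — combines: φ : ((e→e)→t) takes ζ : (e→e) as argument, giving t.

φ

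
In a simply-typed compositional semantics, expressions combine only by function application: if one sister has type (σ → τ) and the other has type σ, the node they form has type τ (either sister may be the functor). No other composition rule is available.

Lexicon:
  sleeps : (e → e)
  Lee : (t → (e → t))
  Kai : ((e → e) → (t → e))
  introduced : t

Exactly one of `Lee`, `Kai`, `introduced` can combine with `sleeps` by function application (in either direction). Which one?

Lee : (t → (e → t)) — sleeps needs e; Lee needs t; neither fits.
Kai — combines: Kai : ((e → e) → (t → e)) takes sleeps : (e → e) as argument, giving (t → e).
introduced : t — sleeps needs e; introduced needs nothing (atomic); neither fits.

Kai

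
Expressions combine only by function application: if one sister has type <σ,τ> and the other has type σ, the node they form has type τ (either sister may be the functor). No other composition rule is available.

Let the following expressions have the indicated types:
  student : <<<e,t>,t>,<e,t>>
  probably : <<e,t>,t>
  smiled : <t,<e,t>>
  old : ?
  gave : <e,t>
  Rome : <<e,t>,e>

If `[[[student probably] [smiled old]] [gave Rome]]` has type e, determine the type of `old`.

<<t,<e,t>>,<<e,t>,<e,e>>>

[[[student probably] [smiled old]] [gave Rome]] is required to be e. [gave Rome] : e cannot yield e as functor, so [[student probably] [smiled old]] : <e,e>.
[[student probably] [smiled old]] is required to be <e,e>. [student probably] : <e,t> cannot yield <e,e> as functor, so [smiled old] : <<e,t>,<e,e>>.
[smiled old] is required to be <<e,t>,<e,e>>. smiled : <t,<e,t>> cannot yield <<e,t>,<e,e>> as functor, so old : <<t,<e,t>>,<<e,t>,<e,e>>>.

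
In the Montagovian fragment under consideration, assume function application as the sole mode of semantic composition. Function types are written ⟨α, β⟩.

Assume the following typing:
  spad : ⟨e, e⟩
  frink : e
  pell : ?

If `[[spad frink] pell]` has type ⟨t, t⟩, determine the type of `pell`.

⟨e, ⟨t, t⟩⟩

At [[spad frink] pell] (required: ⟨t, t⟩): [spad frink] is e, which is not a function with range ⟨t, t⟩; hence pell is the functor — type ⟨e, ⟨t, t⟩⟩.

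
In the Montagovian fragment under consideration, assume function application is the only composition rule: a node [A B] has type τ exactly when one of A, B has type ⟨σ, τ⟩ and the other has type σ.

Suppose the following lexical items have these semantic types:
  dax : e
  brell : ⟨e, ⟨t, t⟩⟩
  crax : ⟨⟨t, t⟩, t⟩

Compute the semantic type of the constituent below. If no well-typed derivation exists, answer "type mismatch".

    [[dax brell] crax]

t

[dax brell]: brell is ⟨e, ⟨t, t⟩⟩, dax is e; result ⟨t, t⟩.
[[dax brell] crax]: crax is ⟨⟨t, t⟩, t⟩, [dax brell] is ⟨t, t⟩; result t.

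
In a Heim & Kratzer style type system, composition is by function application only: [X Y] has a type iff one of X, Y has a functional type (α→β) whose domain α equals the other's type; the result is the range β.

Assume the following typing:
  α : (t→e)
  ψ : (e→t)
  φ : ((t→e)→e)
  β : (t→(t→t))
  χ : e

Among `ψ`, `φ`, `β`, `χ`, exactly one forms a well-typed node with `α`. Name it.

φ

ψ : (e→t) — does not combine with α.
φ — combines: φ : ((t→e)→e) takes α : (t→e) as argument, giving e.
β : (t→(t→t)) — does not combine with α.
χ : e — does not combine with α.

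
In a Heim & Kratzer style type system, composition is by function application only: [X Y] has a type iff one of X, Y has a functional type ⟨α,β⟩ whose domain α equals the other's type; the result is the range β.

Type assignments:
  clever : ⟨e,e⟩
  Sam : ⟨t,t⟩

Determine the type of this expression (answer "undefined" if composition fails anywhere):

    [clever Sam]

undefined

At [clever Sam]: neither ⟨e,e⟩ nor ⟨t,t⟩ can take the other as argument; the node is ill-typed.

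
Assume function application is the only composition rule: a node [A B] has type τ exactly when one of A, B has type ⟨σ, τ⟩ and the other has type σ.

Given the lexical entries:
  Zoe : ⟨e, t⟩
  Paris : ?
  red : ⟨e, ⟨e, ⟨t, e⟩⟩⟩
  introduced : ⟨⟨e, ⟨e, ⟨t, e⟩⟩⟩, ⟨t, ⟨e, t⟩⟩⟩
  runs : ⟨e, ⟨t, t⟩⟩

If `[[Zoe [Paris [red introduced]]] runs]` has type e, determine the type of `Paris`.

For [[Zoe [Paris [red introduced]]] runs] to have type e with runs of type ⟨e, ⟨t, t⟩⟩, [Zoe [Paris [red introduced]]] must be the function: [Zoe [Paris [red introduced]]] : ⟨⟨e, ⟨t, t⟩⟩, e⟩.
For [Zoe [Paris [red introduced]]] to have type ⟨⟨e, ⟨t, t⟩⟩, e⟩ with Zoe of type ⟨e, t⟩, [Paris [red introduced]] must be the function: [Paris [red introduced]] : ⟨⟨e, t⟩, ⟨⟨e, ⟨t, t⟩⟩, e⟩⟩.
For [Paris [red introduced]] to have type ⟨⟨e, t⟩, ⟨⟨e, ⟨t, t⟩⟩, e⟩⟩ with [red introduced] of type ⟨t, ⟨e, t⟩⟩, Paris must be the function: Paris : ⟨⟨t, ⟨e, t⟩⟩, ⟨⟨e, t⟩, ⟨⟨e, ⟨t, t⟩⟩, e⟩⟩⟩.

⟨⟨t, ⟨e, t⟩⟩, ⟨⟨e, t⟩, ⟨⟨e, ⟨t, t⟩⟩, e⟩⟩⟩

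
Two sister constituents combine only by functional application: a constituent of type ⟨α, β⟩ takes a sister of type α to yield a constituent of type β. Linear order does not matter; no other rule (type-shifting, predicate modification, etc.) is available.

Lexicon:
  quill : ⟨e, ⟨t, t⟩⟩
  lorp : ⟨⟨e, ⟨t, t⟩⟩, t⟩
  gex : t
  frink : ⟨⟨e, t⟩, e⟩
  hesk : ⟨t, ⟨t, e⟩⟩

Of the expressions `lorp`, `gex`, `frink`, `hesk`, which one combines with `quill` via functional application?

lorp

lorp — combines: lorp : ⟨⟨e, ⟨t, t⟩⟩, t⟩ takes quill : ⟨e, ⟨t, t⟩⟩ as argument, giving t.
gex : t — neither side's domain matches the other.
frink : ⟨⟨e, t⟩, e⟩ — neither side's domain matches the other.
hesk : ⟨t, ⟨t, e⟩⟩ — neither side's domain matches the other.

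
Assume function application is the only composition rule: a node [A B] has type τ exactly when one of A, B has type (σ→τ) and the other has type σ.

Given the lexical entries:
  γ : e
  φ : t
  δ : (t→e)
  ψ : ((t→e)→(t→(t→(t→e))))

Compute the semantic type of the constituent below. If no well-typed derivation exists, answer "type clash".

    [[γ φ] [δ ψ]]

[γ φ]: e and t cannot combine by function application — type clash.

type clash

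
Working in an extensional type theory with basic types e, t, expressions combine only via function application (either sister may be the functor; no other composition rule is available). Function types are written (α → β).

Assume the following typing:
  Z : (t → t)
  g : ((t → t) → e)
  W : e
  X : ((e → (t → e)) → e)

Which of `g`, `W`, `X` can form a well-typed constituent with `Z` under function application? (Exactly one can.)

g — combines: g : ((t → t) → e) takes Z : (t → t) as argument, giving e.
W : e — does not combine with Z.
X : ((e → (t → e)) → e) — does not combine with Z.

g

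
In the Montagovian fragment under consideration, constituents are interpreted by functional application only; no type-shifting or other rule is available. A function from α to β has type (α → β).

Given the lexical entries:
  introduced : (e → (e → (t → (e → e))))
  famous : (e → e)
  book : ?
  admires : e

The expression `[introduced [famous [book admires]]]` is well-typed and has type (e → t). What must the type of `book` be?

(e → ((e → e) → ((e → (e → (t → (e → e)))) → (e → t))))

[introduced [famous [book admires]]] must have type (e → t). The sister introduced has type (e → (e → (t → (e → e)))); that is not a function onto (e → t), so [famous [book admires]] must be the functor, of type ((e → (e → (t → (e → e)))) → (e → t)).
[famous [book admires]] must have type ((e → (e → (t → (e → e)))) → (e → t)). The sister famous has type (e → e); that is not a function onto ((e → (e → (t → (e → e)))) → (e → t)), so [book admires] must be the functor, of type ((e → e) → ((e → (e → (t → (e → e)))) → (e → t))).
[book admires] must have type ((e → e) → ((e → (e → (t → (e → e)))) → (e → t))). The sister admires has type e; that is not a function onto ((e → e) → ((e → (e → (t → (e → e)))) → (e → t))), so book must be the functor, of type (e → ((e → e) → ((e → (e → (t → (e → e)))) → (e → t)))).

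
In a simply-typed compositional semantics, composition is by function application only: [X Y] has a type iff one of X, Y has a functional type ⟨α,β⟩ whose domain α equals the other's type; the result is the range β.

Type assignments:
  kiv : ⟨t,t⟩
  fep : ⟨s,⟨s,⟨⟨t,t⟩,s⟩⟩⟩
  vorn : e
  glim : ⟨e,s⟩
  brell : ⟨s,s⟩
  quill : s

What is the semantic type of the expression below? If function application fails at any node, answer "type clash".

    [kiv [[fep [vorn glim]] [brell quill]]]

[vorn glim]: functor glim : ⟨e,s⟩, argument vorn : e; result s.
[fep [vorn glim]]: functor fep : ⟨s,⟨s,⟨⟨t,t⟩,s⟩⟩⟩, argument [vorn glim] : s; result ⟨s,⟨⟨t,t⟩,s⟩⟩.
[brell quill]: functor brell : ⟨s,s⟩, argument quill : s; result s.
[[fep [vorn glim]] [brell quill]]: functor [fep [vorn glim]] : ⟨s,⟨⟨t,t⟩,s⟩⟩, argument [brell quill] : s; result ⟨⟨t,t⟩,s⟩.
[kiv [[fep [vorn glim]] [brell quill]]]: functor [[fep [vorn glim]] [brell quill]] : ⟨⟨t,t⟩,s⟩, argument kiv : ⟨t,t⟩; result s.

s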